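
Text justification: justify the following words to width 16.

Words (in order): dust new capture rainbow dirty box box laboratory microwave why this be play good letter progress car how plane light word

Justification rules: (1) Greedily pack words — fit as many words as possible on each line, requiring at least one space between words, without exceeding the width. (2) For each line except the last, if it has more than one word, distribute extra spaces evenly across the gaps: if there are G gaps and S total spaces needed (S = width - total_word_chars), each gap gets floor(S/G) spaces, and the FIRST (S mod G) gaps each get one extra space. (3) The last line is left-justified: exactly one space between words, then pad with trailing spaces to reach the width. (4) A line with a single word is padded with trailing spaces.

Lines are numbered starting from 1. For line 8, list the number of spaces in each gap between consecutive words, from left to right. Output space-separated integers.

Line 1: ['dust', 'new', 'capture'] (min_width=16, slack=0)
Line 2: ['rainbow', 'dirty'] (min_width=13, slack=3)
Line 3: ['box', 'box'] (min_width=7, slack=9)
Line 4: ['laboratory'] (min_width=10, slack=6)
Line 5: ['microwave', 'why'] (min_width=13, slack=3)
Line 6: ['this', 'be', 'play'] (min_width=12, slack=4)
Line 7: ['good', 'letter'] (min_width=11, slack=5)
Line 8: ['progress', 'car', 'how'] (min_width=16, slack=0)
Line 9: ['plane', 'light', 'word'] (min_width=16, slack=0)

Answer: 1 1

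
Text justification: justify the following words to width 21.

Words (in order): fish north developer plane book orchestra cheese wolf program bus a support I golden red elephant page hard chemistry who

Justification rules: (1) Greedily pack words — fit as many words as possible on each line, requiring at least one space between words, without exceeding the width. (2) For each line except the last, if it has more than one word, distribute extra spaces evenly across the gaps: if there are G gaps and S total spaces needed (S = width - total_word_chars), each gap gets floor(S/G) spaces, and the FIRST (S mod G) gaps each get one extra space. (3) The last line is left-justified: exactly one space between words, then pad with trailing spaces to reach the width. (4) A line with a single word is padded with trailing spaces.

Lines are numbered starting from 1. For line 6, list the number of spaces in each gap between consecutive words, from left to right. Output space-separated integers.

Line 1: ['fish', 'north', 'developer'] (min_width=20, slack=1)
Line 2: ['plane', 'book', 'orchestra'] (min_width=20, slack=1)
Line 3: ['cheese', 'wolf', 'program'] (min_width=19, slack=2)
Line 4: ['bus', 'a', 'support', 'I'] (min_width=15, slack=6)
Line 5: ['golden', 'red', 'elephant'] (min_width=19, slack=2)
Line 6: ['page', 'hard', 'chemistry'] (min_width=19, slack=2)
Line 7: ['who'] (min_width=3, slack=18)

Answer: 2 2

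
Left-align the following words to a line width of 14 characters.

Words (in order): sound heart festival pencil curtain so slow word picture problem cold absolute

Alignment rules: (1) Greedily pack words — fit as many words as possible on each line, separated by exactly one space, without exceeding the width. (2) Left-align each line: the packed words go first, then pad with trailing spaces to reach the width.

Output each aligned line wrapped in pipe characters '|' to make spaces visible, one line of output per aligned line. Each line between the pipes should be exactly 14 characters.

Answer: |sound heart   |
|festival      |
|pencil curtain|
|so slow word  |
|picture       |
|problem cold  |
|absolute      |

Derivation:
Line 1: ['sound', 'heart'] (min_width=11, slack=3)
Line 2: ['festival'] (min_width=8, slack=6)
Line 3: ['pencil', 'curtain'] (min_width=14, slack=0)
Line 4: ['so', 'slow', 'word'] (min_width=12, slack=2)
Line 5: ['picture'] (min_width=7, slack=7)
Line 6: ['problem', 'cold'] (min_width=12, slack=2)
Line 7: ['absolute'] (min_width=8, slack=6)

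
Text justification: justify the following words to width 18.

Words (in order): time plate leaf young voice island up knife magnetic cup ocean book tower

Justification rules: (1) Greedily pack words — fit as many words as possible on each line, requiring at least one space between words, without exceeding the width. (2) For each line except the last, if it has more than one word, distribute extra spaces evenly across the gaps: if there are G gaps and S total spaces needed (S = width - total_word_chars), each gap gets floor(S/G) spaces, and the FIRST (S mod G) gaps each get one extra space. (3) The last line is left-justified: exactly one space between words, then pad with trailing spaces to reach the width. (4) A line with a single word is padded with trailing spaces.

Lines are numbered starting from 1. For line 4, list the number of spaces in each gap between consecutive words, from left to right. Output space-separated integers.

Answer: 3 3

Derivation:
Line 1: ['time', 'plate', 'leaf'] (min_width=15, slack=3)
Line 2: ['young', 'voice', 'island'] (min_width=18, slack=0)
Line 3: ['up', 'knife', 'magnetic'] (min_width=17, slack=1)
Line 4: ['cup', 'ocean', 'book'] (min_width=14, slack=4)
Line 5: ['tower'] (min_width=5, slack=13)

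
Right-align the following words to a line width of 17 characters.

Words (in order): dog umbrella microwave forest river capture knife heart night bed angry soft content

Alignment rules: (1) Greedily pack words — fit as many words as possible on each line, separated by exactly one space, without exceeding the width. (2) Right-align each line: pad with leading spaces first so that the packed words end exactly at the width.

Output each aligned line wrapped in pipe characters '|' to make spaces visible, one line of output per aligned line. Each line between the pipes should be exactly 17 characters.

Line 1: ['dog', 'umbrella'] (min_width=12, slack=5)
Line 2: ['microwave', 'forest'] (min_width=16, slack=1)
Line 3: ['river', 'capture'] (min_width=13, slack=4)
Line 4: ['knife', 'heart', 'night'] (min_width=17, slack=0)
Line 5: ['bed', 'angry', 'soft'] (min_width=14, slack=3)
Line 6: ['content'] (min_width=7, slack=10)

Answer: |     dog umbrella|
| microwave forest|
|    river capture|
|knife heart night|
|   bed angry soft|
|          content|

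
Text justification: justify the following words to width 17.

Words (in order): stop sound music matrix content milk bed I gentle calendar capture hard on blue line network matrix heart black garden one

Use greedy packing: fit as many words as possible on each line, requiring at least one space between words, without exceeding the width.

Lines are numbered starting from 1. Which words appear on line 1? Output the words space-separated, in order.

Answer: stop sound music

Derivation:
Line 1: ['stop', 'sound', 'music'] (min_width=16, slack=1)
Line 2: ['matrix', 'content'] (min_width=14, slack=3)
Line 3: ['milk', 'bed', 'I', 'gentle'] (min_width=17, slack=0)
Line 4: ['calendar', 'capture'] (min_width=16, slack=1)
Line 5: ['hard', 'on', 'blue', 'line'] (min_width=17, slack=0)
Line 6: ['network', 'matrix'] (min_width=14, slack=3)
Line 7: ['heart', 'black'] (min_width=11, slack=6)
Line 8: ['garden', 'one'] (min_width=10, slack=7)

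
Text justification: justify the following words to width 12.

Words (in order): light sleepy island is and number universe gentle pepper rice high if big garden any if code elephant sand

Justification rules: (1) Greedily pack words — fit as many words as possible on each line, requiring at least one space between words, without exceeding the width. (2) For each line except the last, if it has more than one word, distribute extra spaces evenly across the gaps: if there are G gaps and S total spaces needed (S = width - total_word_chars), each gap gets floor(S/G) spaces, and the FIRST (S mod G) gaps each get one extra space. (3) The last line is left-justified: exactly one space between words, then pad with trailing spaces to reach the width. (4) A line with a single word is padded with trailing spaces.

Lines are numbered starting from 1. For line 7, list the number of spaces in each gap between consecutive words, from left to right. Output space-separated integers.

Line 1: ['light', 'sleepy'] (min_width=12, slack=0)
Line 2: ['island', 'is'] (min_width=9, slack=3)
Line 3: ['and', 'number'] (min_width=10, slack=2)
Line 4: ['universe'] (min_width=8, slack=4)
Line 5: ['gentle'] (min_width=6, slack=6)
Line 6: ['pepper', 'rice'] (min_width=11, slack=1)
Line 7: ['high', 'if', 'big'] (min_width=11, slack=1)
Line 8: ['garden', 'any'] (min_width=10, slack=2)
Line 9: ['if', 'code'] (min_width=7, slack=5)
Line 10: ['elephant'] (min_width=8, slack=4)
Line 11: ['sand'] (min_width=4, slack=8)

Answer: 2 1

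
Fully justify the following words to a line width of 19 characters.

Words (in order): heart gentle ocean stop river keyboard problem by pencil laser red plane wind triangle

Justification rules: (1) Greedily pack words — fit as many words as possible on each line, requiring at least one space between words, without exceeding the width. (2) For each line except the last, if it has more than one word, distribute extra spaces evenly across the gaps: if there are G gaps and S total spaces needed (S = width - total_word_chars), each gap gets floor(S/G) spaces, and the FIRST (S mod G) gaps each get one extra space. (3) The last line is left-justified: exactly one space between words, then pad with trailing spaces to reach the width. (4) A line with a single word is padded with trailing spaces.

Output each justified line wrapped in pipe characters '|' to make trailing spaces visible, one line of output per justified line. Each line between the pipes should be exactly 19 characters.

Line 1: ['heart', 'gentle', 'ocean'] (min_width=18, slack=1)
Line 2: ['stop', 'river', 'keyboard'] (min_width=19, slack=0)
Line 3: ['problem', 'by', 'pencil'] (min_width=17, slack=2)
Line 4: ['laser', 'red', 'plane'] (min_width=15, slack=4)
Line 5: ['wind', 'triangle'] (min_width=13, slack=6)

Answer: |heart  gentle ocean|
|stop river keyboard|
|problem  by  pencil|
|laser   red   plane|
|wind triangle      |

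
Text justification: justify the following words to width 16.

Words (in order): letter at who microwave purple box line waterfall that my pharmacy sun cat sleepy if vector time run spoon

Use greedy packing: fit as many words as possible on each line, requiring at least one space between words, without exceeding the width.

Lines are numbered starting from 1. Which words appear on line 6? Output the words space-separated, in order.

Line 1: ['letter', 'at', 'who'] (min_width=13, slack=3)
Line 2: ['microwave', 'purple'] (min_width=16, slack=0)
Line 3: ['box', 'line'] (min_width=8, slack=8)
Line 4: ['waterfall', 'that'] (min_width=14, slack=2)
Line 5: ['my', 'pharmacy', 'sun'] (min_width=15, slack=1)
Line 6: ['cat', 'sleepy', 'if'] (min_width=13, slack=3)
Line 7: ['vector', 'time', 'run'] (min_width=15, slack=1)
Line 8: ['spoon'] (min_width=5, slack=11)

Answer: cat sleepy if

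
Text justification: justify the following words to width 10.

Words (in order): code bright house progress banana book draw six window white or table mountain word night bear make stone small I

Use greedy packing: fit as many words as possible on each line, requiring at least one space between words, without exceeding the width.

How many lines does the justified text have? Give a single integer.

Answer: 14

Derivation:
Line 1: ['code'] (min_width=4, slack=6)
Line 2: ['bright'] (min_width=6, slack=4)
Line 3: ['house'] (min_width=5, slack=5)
Line 4: ['progress'] (min_width=8, slack=2)
Line 5: ['banana'] (min_width=6, slack=4)
Line 6: ['book', 'draw'] (min_width=9, slack=1)
Line 7: ['six', 'window'] (min_width=10, slack=0)
Line 8: ['white', 'or'] (min_width=8, slack=2)
Line 9: ['table'] (min_width=5, slack=5)
Line 10: ['mountain'] (min_width=8, slack=2)
Line 11: ['word', 'night'] (min_width=10, slack=0)
Line 12: ['bear', 'make'] (min_width=9, slack=1)
Line 13: ['stone'] (min_width=5, slack=5)
Line 14: ['small', 'I'] (min_width=7, slack=3)
Total lines: 14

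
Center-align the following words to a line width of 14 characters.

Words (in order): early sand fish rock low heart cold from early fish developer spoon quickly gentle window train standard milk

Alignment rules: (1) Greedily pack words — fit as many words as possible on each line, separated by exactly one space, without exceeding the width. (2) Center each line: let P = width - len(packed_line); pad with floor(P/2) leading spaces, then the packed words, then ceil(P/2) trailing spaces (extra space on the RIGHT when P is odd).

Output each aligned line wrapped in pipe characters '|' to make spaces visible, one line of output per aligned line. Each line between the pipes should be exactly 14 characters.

Answer: |  early sand  |
|fish rock low |
|  heart cold  |
|  from early  |
|fish developer|
|spoon quickly |
|gentle window |
|train standard|
|     milk     |

Derivation:
Line 1: ['early', 'sand'] (min_width=10, slack=4)
Line 2: ['fish', 'rock', 'low'] (min_width=13, slack=1)
Line 3: ['heart', 'cold'] (min_width=10, slack=4)
Line 4: ['from', 'early'] (min_width=10, slack=4)
Line 5: ['fish', 'developer'] (min_width=14, slack=0)
Line 6: ['spoon', 'quickly'] (min_width=13, slack=1)
Line 7: ['gentle', 'window'] (min_width=13, slack=1)
Line 8: ['train', 'standard'] (min_width=14, slack=0)
Line 9: ['milk'] (min_width=4, slack=10)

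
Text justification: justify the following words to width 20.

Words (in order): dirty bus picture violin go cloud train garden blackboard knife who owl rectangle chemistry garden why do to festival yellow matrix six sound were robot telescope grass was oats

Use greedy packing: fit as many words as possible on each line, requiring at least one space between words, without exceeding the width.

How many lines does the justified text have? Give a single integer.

Line 1: ['dirty', 'bus', 'picture'] (min_width=17, slack=3)
Line 2: ['violin', 'go', 'cloud'] (min_width=15, slack=5)
Line 3: ['train', 'garden'] (min_width=12, slack=8)
Line 4: ['blackboard', 'knife', 'who'] (min_width=20, slack=0)
Line 5: ['owl', 'rectangle'] (min_width=13, slack=7)
Line 6: ['chemistry', 'garden', 'why'] (min_width=20, slack=0)
Line 7: ['do', 'to', 'festival'] (min_width=14, slack=6)
Line 8: ['yellow', 'matrix', 'six'] (min_width=17, slack=3)
Line 9: ['sound', 'were', 'robot'] (min_width=16, slack=4)
Line 10: ['telescope', 'grass', 'was'] (min_width=19, slack=1)
Line 11: ['oats'] (min_width=4, slack=16)
Total lines: 11

Answer: 11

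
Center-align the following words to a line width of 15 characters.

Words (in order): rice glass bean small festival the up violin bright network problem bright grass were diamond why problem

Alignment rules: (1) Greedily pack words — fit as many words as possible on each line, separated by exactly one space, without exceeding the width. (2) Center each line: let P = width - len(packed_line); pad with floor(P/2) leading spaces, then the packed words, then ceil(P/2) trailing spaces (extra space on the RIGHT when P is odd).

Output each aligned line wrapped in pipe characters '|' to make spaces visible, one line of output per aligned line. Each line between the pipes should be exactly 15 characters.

Line 1: ['rice', 'glass', 'bean'] (min_width=15, slack=0)
Line 2: ['small', 'festival'] (min_width=14, slack=1)
Line 3: ['the', 'up', 'violin'] (min_width=13, slack=2)
Line 4: ['bright', 'network'] (min_width=14, slack=1)
Line 5: ['problem', 'bright'] (min_width=14, slack=1)
Line 6: ['grass', 'were'] (min_width=10, slack=5)
Line 7: ['diamond', 'why'] (min_width=11, slack=4)
Line 8: ['problem'] (min_width=7, slack=8)

Answer: |rice glass bean|
|small festival |
| the up violin |
|bright network |
|problem bright |
|  grass were   |
|  diamond why  |
|    problem    |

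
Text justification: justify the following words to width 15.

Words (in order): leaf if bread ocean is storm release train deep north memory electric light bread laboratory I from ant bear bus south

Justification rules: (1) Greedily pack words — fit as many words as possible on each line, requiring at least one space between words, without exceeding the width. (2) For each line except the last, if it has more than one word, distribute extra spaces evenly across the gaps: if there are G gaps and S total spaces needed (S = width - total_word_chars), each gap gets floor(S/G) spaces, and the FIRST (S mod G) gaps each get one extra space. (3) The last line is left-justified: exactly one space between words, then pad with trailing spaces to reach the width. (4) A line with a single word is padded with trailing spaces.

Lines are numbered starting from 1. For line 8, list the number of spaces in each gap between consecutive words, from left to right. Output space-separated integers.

Line 1: ['leaf', 'if', 'bread'] (min_width=13, slack=2)
Line 2: ['ocean', 'is', 'storm'] (min_width=14, slack=1)
Line 3: ['release', 'train'] (min_width=13, slack=2)
Line 4: ['deep', 'north'] (min_width=10, slack=5)
Line 5: ['memory', 'electric'] (min_width=15, slack=0)
Line 6: ['light', 'bread'] (min_width=11, slack=4)
Line 7: ['laboratory', 'I'] (min_width=12, slack=3)
Line 8: ['from', 'ant', 'bear'] (min_width=13, slack=2)
Line 9: ['bus', 'south'] (min_width=9, slack=6)

Answer: 2 2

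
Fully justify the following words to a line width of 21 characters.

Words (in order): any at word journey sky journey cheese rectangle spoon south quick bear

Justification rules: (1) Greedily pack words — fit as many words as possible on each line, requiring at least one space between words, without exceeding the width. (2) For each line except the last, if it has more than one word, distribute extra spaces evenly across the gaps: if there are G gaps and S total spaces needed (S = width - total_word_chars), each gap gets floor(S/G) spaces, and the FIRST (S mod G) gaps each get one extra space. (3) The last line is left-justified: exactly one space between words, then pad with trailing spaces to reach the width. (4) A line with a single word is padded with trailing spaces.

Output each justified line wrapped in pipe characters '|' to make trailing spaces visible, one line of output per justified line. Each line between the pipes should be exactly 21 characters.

Answer: |any  at  word journey|
|sky   journey  cheese|
|rectangle spoon south|
|quick bear           |

Derivation:
Line 1: ['any', 'at', 'word', 'journey'] (min_width=19, slack=2)
Line 2: ['sky', 'journey', 'cheese'] (min_width=18, slack=3)
Line 3: ['rectangle', 'spoon', 'south'] (min_width=21, slack=0)
Line 4: ['quick', 'bear'] (min_width=10, slack=11)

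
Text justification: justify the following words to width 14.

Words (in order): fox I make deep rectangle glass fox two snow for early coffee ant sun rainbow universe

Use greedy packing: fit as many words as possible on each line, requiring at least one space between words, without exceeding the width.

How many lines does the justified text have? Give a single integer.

Answer: 7

Derivation:
Line 1: ['fox', 'I', 'make'] (min_width=10, slack=4)
Line 2: ['deep', 'rectangle'] (min_width=14, slack=0)
Line 3: ['glass', 'fox', 'two'] (min_width=13, slack=1)
Line 4: ['snow', 'for', 'early'] (min_width=14, slack=0)
Line 5: ['coffee', 'ant', 'sun'] (min_width=14, slack=0)
Line 6: ['rainbow'] (min_width=7, slack=7)
Line 7: ['universe'] (min_width=8, slack=6)
Total lines: 7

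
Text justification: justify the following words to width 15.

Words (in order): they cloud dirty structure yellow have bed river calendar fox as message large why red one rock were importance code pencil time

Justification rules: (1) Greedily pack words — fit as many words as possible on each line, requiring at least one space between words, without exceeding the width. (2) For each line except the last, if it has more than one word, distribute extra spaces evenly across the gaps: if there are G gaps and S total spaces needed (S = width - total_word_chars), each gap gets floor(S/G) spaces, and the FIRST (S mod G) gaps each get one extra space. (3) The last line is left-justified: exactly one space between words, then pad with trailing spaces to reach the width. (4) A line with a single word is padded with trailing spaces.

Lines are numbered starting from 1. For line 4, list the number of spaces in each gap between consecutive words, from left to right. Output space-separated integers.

Line 1: ['they', 'cloud'] (min_width=10, slack=5)
Line 2: ['dirty', 'structure'] (min_width=15, slack=0)
Line 3: ['yellow', 'have', 'bed'] (min_width=15, slack=0)
Line 4: ['river', 'calendar'] (min_width=14, slack=1)
Line 5: ['fox', 'as', 'message'] (min_width=14, slack=1)
Line 6: ['large', 'why', 'red'] (min_width=13, slack=2)
Line 7: ['one', 'rock', 'were'] (min_width=13, slack=2)
Line 8: ['importance', 'code'] (min_width=15, slack=0)
Line 9: ['pencil', 'time'] (min_width=11, slack=4)

Answer: 2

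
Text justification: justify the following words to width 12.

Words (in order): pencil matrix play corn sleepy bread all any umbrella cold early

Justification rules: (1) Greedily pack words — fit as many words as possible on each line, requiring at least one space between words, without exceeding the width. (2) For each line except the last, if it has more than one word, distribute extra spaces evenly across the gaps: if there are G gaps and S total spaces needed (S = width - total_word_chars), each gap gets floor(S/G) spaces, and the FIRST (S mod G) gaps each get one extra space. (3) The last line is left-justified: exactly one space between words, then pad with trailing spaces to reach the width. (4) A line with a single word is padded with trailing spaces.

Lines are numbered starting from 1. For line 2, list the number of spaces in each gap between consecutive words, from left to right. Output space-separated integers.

Answer: 2

Derivation:
Line 1: ['pencil'] (min_width=6, slack=6)
Line 2: ['matrix', 'play'] (min_width=11, slack=1)
Line 3: ['corn', 'sleepy'] (min_width=11, slack=1)
Line 4: ['bread', 'all'] (min_width=9, slack=3)
Line 5: ['any', 'umbrella'] (min_width=12, slack=0)
Line 6: ['cold', 'early'] (min_width=10, slack=2)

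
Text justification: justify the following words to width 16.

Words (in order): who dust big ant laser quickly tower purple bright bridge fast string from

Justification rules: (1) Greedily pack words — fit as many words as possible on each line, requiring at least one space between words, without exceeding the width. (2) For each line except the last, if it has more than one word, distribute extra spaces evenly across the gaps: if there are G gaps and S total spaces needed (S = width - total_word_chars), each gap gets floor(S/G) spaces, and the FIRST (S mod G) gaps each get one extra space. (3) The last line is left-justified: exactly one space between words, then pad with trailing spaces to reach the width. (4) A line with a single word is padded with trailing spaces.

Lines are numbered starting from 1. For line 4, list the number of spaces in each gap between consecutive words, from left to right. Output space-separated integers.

Answer: 4

Derivation:
Line 1: ['who', 'dust', 'big', 'ant'] (min_width=16, slack=0)
Line 2: ['laser', 'quickly'] (min_width=13, slack=3)
Line 3: ['tower', 'purple'] (min_width=12, slack=4)
Line 4: ['bright', 'bridge'] (min_width=13, slack=3)
Line 5: ['fast', 'string', 'from'] (min_width=16, slack=0)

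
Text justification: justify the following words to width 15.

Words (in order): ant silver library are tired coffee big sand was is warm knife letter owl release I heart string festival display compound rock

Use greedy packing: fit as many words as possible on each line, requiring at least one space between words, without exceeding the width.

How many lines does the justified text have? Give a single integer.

Answer: 10

Derivation:
Line 1: ['ant', 'silver'] (min_width=10, slack=5)
Line 2: ['library', 'are'] (min_width=11, slack=4)
Line 3: ['tired', 'coffee'] (min_width=12, slack=3)
Line 4: ['big', 'sand', 'was', 'is'] (min_width=15, slack=0)
Line 5: ['warm', 'knife'] (min_width=10, slack=5)
Line 6: ['letter', 'owl'] (min_width=10, slack=5)
Line 7: ['release', 'I', 'heart'] (min_width=15, slack=0)
Line 8: ['string', 'festival'] (min_width=15, slack=0)
Line 9: ['display'] (min_width=7, slack=8)
Line 10: ['compound', 'rock'] (min_width=13, slack=2)
Total lines: 10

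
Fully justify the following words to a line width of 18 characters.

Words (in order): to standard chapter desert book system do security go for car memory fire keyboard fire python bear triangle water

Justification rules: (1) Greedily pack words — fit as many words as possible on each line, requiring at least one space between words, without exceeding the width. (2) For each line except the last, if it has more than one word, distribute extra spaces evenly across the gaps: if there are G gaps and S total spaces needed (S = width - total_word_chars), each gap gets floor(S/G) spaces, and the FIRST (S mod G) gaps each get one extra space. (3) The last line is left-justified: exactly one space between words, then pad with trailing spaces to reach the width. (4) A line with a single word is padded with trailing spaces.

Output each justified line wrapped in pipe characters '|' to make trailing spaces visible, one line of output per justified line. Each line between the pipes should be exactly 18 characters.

Answer: |to        standard|
|chapter     desert|
|book   system   do|
|security   go  for|
|car   memory  fire|
|keyboard      fire|
|python        bear|
|triangle water    |

Derivation:
Line 1: ['to', 'standard'] (min_width=11, slack=7)
Line 2: ['chapter', 'desert'] (min_width=14, slack=4)
Line 3: ['book', 'system', 'do'] (min_width=14, slack=4)
Line 4: ['security', 'go', 'for'] (min_width=15, slack=3)
Line 5: ['car', 'memory', 'fire'] (min_width=15, slack=3)
Line 6: ['keyboard', 'fire'] (min_width=13, slack=5)
Line 7: ['python', 'bear'] (min_width=11, slack=7)
Line 8: ['triangle', 'water'] (min_width=14, slack=4)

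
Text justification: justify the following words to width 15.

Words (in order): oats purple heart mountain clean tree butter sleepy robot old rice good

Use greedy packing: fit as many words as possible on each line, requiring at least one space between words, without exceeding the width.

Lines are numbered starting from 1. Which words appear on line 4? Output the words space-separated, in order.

Line 1: ['oats', 'purple'] (min_width=11, slack=4)
Line 2: ['heart', 'mountain'] (min_width=14, slack=1)
Line 3: ['clean', 'tree'] (min_width=10, slack=5)
Line 4: ['butter', 'sleepy'] (min_width=13, slack=2)
Line 5: ['robot', 'old', 'rice'] (min_width=14, slack=1)
Line 6: ['good'] (min_width=4, slack=11)

Answer: butter sleepy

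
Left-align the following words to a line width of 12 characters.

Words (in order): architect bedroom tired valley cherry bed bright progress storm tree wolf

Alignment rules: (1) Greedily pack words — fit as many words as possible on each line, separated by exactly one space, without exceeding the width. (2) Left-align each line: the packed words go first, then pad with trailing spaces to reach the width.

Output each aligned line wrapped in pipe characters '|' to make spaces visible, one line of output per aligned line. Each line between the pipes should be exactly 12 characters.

Answer: |architect   |
|bedroom     |
|tired valley|
|cherry bed  |
|bright      |
|progress    |
|storm tree  |
|wolf        |

Derivation:
Line 1: ['architect'] (min_width=9, slack=3)
Line 2: ['bedroom'] (min_width=7, slack=5)
Line 3: ['tired', 'valley'] (min_width=12, slack=0)
Line 4: ['cherry', 'bed'] (min_width=10, slack=2)
Line 5: ['bright'] (min_width=6, slack=6)
Line 6: ['progress'] (min_width=8, slack=4)
Line 7: ['storm', 'tree'] (min_width=10, slack=2)
Line 8: ['wolf'] (min_width=4, slack=8)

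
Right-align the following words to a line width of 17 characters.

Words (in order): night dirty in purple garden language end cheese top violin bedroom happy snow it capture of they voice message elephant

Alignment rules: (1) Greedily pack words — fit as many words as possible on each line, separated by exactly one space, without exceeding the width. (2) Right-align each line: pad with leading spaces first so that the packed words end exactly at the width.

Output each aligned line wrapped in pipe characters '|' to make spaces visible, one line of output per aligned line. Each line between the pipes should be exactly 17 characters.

Answer: |   night dirty in|
|    purple garden|
|     language end|
|cheese top violin|
|    bedroom happy|
|  snow it capture|
|    of they voice|
| message elephant|

Derivation:
Line 1: ['night', 'dirty', 'in'] (min_width=14, slack=3)
Line 2: ['purple', 'garden'] (min_width=13, slack=4)
Line 3: ['language', 'end'] (min_width=12, slack=5)
Line 4: ['cheese', 'top', 'violin'] (min_width=17, slack=0)
Line 5: ['bedroom', 'happy'] (min_width=13, slack=4)
Line 6: ['snow', 'it', 'capture'] (min_width=15, slack=2)
Line 7: ['of', 'they', 'voice'] (min_width=13, slack=4)
Line 8: ['message', 'elephant'] (min_width=16, slack=1)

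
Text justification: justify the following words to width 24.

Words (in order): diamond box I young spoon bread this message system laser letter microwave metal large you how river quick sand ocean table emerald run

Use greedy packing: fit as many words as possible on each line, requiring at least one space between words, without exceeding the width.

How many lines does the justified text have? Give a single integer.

Line 1: ['diamond', 'box', 'I', 'young'] (min_width=19, slack=5)
Line 2: ['spoon', 'bread', 'this', 'message'] (min_width=24, slack=0)
Line 3: ['system', 'laser', 'letter'] (min_width=19, slack=5)
Line 4: ['microwave', 'metal', 'large'] (min_width=21, slack=3)
Line 5: ['you', 'how', 'river', 'quick', 'sand'] (min_width=24, slack=0)
Line 6: ['ocean', 'table', 'emerald', 'run'] (min_width=23, slack=1)
Total lines: 6

Answer: 6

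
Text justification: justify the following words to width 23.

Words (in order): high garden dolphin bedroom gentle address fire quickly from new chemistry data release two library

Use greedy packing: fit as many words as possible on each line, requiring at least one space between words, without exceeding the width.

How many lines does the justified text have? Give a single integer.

Line 1: ['high', 'garden', 'dolphin'] (min_width=19, slack=4)
Line 2: ['bedroom', 'gentle', 'address'] (min_width=22, slack=1)
Line 3: ['fire', 'quickly', 'from', 'new'] (min_width=21, slack=2)
Line 4: ['chemistry', 'data', 'release'] (min_width=22, slack=1)
Line 5: ['two', 'library'] (min_width=11, slack=12)
Total lines: 5

Answer: 5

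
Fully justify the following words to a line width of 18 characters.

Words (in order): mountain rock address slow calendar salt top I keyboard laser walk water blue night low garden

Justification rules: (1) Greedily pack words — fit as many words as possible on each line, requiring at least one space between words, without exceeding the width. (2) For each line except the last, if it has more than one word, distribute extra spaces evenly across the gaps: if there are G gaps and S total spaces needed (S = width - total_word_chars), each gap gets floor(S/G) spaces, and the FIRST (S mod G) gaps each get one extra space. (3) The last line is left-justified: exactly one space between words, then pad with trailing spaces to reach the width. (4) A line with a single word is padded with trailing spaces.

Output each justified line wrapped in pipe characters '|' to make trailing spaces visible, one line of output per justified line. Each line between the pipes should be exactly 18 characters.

Line 1: ['mountain', 'rock'] (min_width=13, slack=5)
Line 2: ['address', 'slow'] (min_width=12, slack=6)
Line 3: ['calendar', 'salt', 'top'] (min_width=17, slack=1)
Line 4: ['I', 'keyboard', 'laser'] (min_width=16, slack=2)
Line 5: ['walk', 'water', 'blue'] (min_width=15, slack=3)
Line 6: ['night', 'low', 'garden'] (min_width=16, slack=2)

Answer: |mountain      rock|
|address       slow|
|calendar  salt top|
|I  keyboard  laser|
|walk   water  blue|
|night low garden  |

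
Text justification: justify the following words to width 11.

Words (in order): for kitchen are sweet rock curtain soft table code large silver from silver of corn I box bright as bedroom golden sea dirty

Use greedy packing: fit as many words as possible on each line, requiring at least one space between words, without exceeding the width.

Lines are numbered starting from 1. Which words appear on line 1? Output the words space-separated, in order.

Line 1: ['for', 'kitchen'] (min_width=11, slack=0)
Line 2: ['are', 'sweet'] (min_width=9, slack=2)
Line 3: ['rock'] (min_width=4, slack=7)
Line 4: ['curtain'] (min_width=7, slack=4)
Line 5: ['soft', 'table'] (min_width=10, slack=1)
Line 6: ['code', 'large'] (min_width=10, slack=1)
Line 7: ['silver', 'from'] (min_width=11, slack=0)
Line 8: ['silver', 'of'] (min_width=9, slack=2)
Line 9: ['corn', 'I', 'box'] (min_width=10, slack=1)
Line 10: ['bright', 'as'] (min_width=9, slack=2)
Line 11: ['bedroom'] (min_width=7, slack=4)
Line 12: ['golden', 'sea'] (min_width=10, slack=1)
Line 13: ['dirty'] (min_width=5, slack=6)

Answer: for kitchen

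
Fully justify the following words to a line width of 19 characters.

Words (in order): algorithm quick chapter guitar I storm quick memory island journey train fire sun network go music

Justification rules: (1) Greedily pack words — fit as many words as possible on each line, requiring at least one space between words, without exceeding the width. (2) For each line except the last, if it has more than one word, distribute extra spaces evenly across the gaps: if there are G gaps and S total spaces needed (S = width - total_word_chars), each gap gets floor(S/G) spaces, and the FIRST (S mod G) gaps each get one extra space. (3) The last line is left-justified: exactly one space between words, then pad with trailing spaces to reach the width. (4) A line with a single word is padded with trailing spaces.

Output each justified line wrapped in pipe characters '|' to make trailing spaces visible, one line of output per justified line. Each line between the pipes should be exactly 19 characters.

Line 1: ['algorithm', 'quick'] (min_width=15, slack=4)
Line 2: ['chapter', 'guitar', 'I'] (min_width=16, slack=3)
Line 3: ['storm', 'quick', 'memory'] (min_width=18, slack=1)
Line 4: ['island', 'journey'] (min_width=14, slack=5)
Line 5: ['train', 'fire', 'sun'] (min_width=14, slack=5)
Line 6: ['network', 'go', 'music'] (min_width=16, slack=3)

Answer: |algorithm     quick|
|chapter   guitar  I|
|storm  quick memory|
|island      journey|
|train    fire   sun|
|network go music   |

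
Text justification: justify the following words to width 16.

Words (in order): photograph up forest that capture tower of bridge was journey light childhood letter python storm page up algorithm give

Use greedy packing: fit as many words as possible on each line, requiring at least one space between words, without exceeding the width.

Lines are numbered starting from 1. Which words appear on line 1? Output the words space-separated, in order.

Answer: photograph up

Derivation:
Line 1: ['photograph', 'up'] (min_width=13, slack=3)
Line 2: ['forest', 'that'] (min_width=11, slack=5)
Line 3: ['capture', 'tower', 'of'] (min_width=16, slack=0)
Line 4: ['bridge', 'was'] (min_width=10, slack=6)
Line 5: ['journey', 'light'] (min_width=13, slack=3)
Line 6: ['childhood', 'letter'] (min_width=16, slack=0)
Line 7: ['python', 'storm'] (min_width=12, slack=4)
Line 8: ['page', 'up'] (min_width=7, slack=9)
Line 9: ['algorithm', 'give'] (min_width=14, slack=2)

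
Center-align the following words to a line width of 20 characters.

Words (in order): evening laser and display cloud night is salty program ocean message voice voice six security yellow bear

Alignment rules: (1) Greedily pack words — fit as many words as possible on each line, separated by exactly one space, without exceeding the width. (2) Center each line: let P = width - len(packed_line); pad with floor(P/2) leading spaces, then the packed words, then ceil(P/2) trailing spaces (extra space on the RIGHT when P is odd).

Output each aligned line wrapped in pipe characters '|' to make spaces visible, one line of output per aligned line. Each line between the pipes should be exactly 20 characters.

Answer: | evening laser and  |
|display cloud night |
|  is salty program  |
|ocean message voice |
| voice six security |
|    yellow bear     |

Derivation:
Line 1: ['evening', 'laser', 'and'] (min_width=17, slack=3)
Line 2: ['display', 'cloud', 'night'] (min_width=19, slack=1)
Line 3: ['is', 'salty', 'program'] (min_width=16, slack=4)
Line 4: ['ocean', 'message', 'voice'] (min_width=19, slack=1)
Line 5: ['voice', 'six', 'security'] (min_width=18, slack=2)
Line 6: ['yellow', 'bear'] (min_width=11, slack=9)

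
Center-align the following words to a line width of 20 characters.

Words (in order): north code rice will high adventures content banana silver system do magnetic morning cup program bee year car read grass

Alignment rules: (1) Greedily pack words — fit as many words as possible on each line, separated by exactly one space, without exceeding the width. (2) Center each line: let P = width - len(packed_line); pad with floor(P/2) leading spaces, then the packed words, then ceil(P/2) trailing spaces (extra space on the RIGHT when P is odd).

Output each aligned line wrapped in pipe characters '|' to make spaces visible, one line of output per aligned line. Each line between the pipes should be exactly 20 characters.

Answer: |north code rice will|
|  high adventures   |
|   content banana   |
|  silver system do  |
|magnetic morning cup|
|program bee year car|
|     read grass     |

Derivation:
Line 1: ['north', 'code', 'rice', 'will'] (min_width=20, slack=0)
Line 2: ['high', 'adventures'] (min_width=15, slack=5)
Line 3: ['content', 'banana'] (min_width=14, slack=6)
Line 4: ['silver', 'system', 'do'] (min_width=16, slack=4)
Line 5: ['magnetic', 'morning', 'cup'] (min_width=20, slack=0)
Line 6: ['program', 'bee', 'year', 'car'] (min_width=20, slack=0)
Line 7: ['read', 'grass'] (min_width=10, slack=10)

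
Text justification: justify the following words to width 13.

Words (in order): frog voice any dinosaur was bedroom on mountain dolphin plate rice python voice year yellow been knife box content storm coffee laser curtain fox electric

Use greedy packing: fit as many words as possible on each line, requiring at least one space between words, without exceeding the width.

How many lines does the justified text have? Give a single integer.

Line 1: ['frog', 'voice'] (min_width=10, slack=3)
Line 2: ['any', 'dinosaur'] (min_width=12, slack=1)
Line 3: ['was', 'bedroom'] (min_width=11, slack=2)
Line 4: ['on', 'mountain'] (min_width=11, slack=2)
Line 5: ['dolphin', 'plate'] (min_width=13, slack=0)
Line 6: ['rice', 'python'] (min_width=11, slack=2)
Line 7: ['voice', 'year'] (min_width=10, slack=3)
Line 8: ['yellow', 'been'] (min_width=11, slack=2)
Line 9: ['knife', 'box'] (min_width=9, slack=4)
Line 10: ['content', 'storm'] (min_width=13, slack=0)
Line 11: ['coffee', 'laser'] (min_width=12, slack=1)
Line 12: ['curtain', 'fox'] (min_width=11, slack=2)
Line 13: ['electric'] (min_width=8, slack=5)
Total lines: 13

Answer: 13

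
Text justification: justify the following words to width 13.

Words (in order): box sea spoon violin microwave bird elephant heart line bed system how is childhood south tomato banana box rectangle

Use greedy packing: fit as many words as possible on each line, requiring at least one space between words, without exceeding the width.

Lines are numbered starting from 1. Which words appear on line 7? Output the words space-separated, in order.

Answer: how is

Derivation:
Line 1: ['box', 'sea', 'spoon'] (min_width=13, slack=0)
Line 2: ['violin'] (min_width=6, slack=7)
Line 3: ['microwave'] (min_width=9, slack=4)
Line 4: ['bird', 'elephant'] (min_width=13, slack=0)
Line 5: ['heart', 'line'] (min_width=10, slack=3)
Line 6: ['bed', 'system'] (min_width=10, slack=3)
Line 7: ['how', 'is'] (min_width=6, slack=7)
Line 8: ['childhood'] (min_width=9, slack=4)
Line 9: ['south', 'tomato'] (min_width=12, slack=1)
Line 10: ['banana', 'box'] (min_width=10, slack=3)
Line 11: ['rectangle'] (min_width=9, slack=4)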